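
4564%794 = 594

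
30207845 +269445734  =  299653579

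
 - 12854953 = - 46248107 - -33393154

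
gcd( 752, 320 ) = 16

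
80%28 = 24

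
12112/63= 192 + 16/63= 192.25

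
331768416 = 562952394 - 231183978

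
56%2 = 0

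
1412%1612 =1412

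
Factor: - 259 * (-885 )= 3^1*5^1*7^1*37^1*59^1 = 229215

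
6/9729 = 2/3243 = 0.00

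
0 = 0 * 661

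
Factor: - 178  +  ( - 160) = - 2^1*13^2 = - 338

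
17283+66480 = 83763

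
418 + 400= 818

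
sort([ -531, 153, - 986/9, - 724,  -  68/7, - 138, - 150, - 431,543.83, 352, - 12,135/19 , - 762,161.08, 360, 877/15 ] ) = [ - 762, - 724, - 531,  -  431, - 150, - 138, - 986/9 , - 12, - 68/7 , 135/19, 877/15,  153,161.08 , 352, 360, 543.83]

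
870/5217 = 290/1739 = 0.17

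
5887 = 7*841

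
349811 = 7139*49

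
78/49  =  78/49 = 1.59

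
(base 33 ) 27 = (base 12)61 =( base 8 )111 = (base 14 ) 53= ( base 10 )73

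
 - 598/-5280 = 299/2640 = 0.11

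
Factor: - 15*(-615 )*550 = 2^1*3^2*5^4 * 11^1*41^1 = 5073750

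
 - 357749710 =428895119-786644829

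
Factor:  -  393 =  - 3^1*131^1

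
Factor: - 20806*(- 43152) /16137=299273504/5379 = 2^5*3^ (-1) * 11^( - 1 ) * 29^1 * 31^1 * 101^1*103^1 *163^( -1)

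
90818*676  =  61392968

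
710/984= 355/492=0.72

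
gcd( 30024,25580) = 4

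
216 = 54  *4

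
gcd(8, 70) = 2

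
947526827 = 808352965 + 139173862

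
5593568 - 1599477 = 3994091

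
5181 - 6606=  - 1425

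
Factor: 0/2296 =0^1 = 0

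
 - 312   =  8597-8909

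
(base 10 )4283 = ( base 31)4e5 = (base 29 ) 52k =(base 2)1000010111011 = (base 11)3244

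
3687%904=71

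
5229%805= 399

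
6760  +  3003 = 9763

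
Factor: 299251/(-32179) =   -  7^(  -  1)*17^1*29^1*607^1 *4597^( -1 ) 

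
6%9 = 6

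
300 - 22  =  278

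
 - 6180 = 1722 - 7902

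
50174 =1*50174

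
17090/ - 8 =-2137 +3/4 = -  2136.25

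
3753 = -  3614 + 7367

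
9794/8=1224 + 1/4=1224.25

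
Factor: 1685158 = 2^1*59^1*14281^1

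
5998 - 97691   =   - 91693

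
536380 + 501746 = 1038126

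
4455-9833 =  - 5378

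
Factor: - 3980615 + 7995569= 2^1*3^3*149^1*499^1 = 4014954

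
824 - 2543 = - 1719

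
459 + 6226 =6685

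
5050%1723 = 1604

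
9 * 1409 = 12681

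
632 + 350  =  982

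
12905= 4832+8073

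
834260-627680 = 206580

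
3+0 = 3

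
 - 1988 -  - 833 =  - 1155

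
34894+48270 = 83164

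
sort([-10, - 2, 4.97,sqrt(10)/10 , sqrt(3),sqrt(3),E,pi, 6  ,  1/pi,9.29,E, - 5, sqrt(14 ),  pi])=[ - 10, - 5, - 2,sqrt(10 ) /10, 1/pi, sqrt(  3 ),  sqrt( 3),E, E,pi,pi,sqrt( 14),4.97,6,9.29 ] 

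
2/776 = 1/388 = 0.00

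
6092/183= 33+53/183=33.29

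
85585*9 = 770265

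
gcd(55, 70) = 5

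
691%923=691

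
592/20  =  148/5 = 29.60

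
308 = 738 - 430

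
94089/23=4090 + 19/23 = 4090.83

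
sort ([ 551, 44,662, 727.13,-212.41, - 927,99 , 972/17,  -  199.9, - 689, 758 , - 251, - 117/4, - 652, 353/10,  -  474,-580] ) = [- 927,  -  689, - 652, - 580, - 474, - 251, - 212.41 , - 199.9, - 117/4 , 353/10 , 44  ,  972/17, 99, 551,662, 727.13,  758 ]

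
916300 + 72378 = 988678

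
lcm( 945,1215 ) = 8505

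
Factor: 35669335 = 5^1* 13^1*59^1*71^1*131^1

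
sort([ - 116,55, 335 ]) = [ -116, 55, 335 ] 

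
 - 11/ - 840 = 11/840 = 0.01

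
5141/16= 5141/16  =  321.31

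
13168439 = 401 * 32839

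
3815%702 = 305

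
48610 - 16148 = 32462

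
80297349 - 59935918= 20361431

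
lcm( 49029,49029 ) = 49029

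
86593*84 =7273812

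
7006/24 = 3503/12=291.92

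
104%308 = 104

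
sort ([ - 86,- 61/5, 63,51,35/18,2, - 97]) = [ - 97, - 86, - 61/5,35/18,2, 51,63 ]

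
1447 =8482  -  7035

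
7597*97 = 736909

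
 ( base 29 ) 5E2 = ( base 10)4613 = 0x1205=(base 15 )1578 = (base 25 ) 79d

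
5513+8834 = 14347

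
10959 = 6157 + 4802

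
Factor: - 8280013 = -7^1*379^1*3121^1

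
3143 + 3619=6762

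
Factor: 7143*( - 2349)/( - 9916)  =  16778907/9916  =  2^( - 2)*3^5 * 29^1*37^ (-1)*67^( - 1) * 2381^1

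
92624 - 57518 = 35106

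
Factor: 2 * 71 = 2^1 * 71^1 =142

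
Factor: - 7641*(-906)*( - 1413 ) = -2^1* 3^6* 151^1* 157^1*283^1 = - 9781840098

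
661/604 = 1 + 57/604= 1.09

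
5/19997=5/19997 = 0.00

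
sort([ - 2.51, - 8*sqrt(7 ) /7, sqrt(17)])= [ - 8*sqrt(7 )/7, - 2.51, sqrt( 17)] 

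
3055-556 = 2499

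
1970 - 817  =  1153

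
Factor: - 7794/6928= - 9/8= - 2^( - 3)*3^2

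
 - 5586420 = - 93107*60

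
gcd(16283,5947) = 19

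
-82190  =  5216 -87406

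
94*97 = 9118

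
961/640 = 1 + 321/640 = 1.50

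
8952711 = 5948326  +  3004385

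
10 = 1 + 9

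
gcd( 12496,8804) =284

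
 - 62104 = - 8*7763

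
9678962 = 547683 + 9131279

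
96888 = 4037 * 24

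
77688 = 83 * 936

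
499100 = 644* 775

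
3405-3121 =284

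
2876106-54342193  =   - 51466087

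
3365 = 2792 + 573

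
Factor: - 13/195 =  - 1/15 = - 3^ (-1 )*5^(-1)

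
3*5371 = 16113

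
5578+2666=8244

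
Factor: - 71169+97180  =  19^1*37^2  =  26011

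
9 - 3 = 6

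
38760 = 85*456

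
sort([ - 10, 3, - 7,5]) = [ - 10,-7,3, 5]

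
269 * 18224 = 4902256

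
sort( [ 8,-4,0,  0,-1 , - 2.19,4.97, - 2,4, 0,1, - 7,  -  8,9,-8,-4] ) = [ - 8,  -  8,-7, -4, - 4,  -  2.19,-2, - 1, 0,0,0,1, 4,4.97,8, 9 ]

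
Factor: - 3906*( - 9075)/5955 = 2^1*3^2*5^1*7^1*11^2 * 31^1*397^( - 1) = 2363130/397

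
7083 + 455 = 7538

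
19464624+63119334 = 82583958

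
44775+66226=111001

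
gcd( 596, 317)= 1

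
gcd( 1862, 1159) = 19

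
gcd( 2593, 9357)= 1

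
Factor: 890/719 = 2^1*5^1*89^1*719^(  -  1)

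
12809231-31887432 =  - 19078201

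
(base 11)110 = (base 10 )132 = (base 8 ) 204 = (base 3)11220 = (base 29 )4G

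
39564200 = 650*60868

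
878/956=439/478 = 0.92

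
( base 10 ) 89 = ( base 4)1121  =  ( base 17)54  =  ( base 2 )1011001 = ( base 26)3B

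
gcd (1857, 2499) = 3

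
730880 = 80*9136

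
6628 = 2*3314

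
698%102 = 86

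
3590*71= 254890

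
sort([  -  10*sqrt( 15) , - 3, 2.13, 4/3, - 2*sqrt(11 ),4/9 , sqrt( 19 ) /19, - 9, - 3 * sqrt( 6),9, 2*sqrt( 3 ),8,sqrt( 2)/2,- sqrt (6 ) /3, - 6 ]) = [  -  10*sqrt( 15 ), - 9,-3*sqrt( 6)  ,  -  2*sqrt (11), - 6,- 3, - sqrt( 6) /3, sqrt( 19)/19,4/9, sqrt( 2)/2,4/3, 2.13, 2*sqrt(3), 8, 9] 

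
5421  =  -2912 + 8333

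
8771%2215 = 2126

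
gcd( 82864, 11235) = 1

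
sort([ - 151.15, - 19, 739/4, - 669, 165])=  [ - 669, - 151.15, - 19, 165,739/4 ]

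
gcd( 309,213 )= 3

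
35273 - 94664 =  - 59391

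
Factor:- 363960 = -2^3*3^3*5^1*337^1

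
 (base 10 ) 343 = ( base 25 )DI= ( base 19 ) I1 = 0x157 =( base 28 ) c7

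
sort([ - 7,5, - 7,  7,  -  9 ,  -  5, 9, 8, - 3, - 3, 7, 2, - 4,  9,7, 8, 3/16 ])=[ - 9, - 7,- 7, - 5, - 4, - 3, - 3, 3/16,2,5, 7, 7, 7,8,8, 9, 9]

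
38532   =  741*52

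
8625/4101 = 2875/1367 = 2.10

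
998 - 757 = 241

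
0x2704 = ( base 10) 9988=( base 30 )b2s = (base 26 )EK4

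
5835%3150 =2685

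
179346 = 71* 2526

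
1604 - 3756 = - 2152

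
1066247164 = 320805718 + 745441446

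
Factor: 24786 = 2^1*3^6*17^1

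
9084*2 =18168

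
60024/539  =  60024/539 = 111.36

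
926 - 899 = 27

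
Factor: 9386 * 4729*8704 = 386339173376=2^10*13^1*17^1*19^2*4729^1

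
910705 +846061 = 1756766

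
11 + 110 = 121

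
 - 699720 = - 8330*84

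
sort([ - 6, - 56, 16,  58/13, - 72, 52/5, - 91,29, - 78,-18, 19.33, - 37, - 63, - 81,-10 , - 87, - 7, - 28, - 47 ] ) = [ - 91, - 87,  -  81, - 78, - 72, - 63, - 56, - 47, - 37, - 28,-18, - 10, - 7, - 6,58/13,52/5, 16,19.33, 29]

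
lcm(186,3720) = 3720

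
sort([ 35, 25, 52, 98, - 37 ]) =[ - 37, 25, 35, 52,98]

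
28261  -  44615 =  - 16354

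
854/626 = 427/313= 1.36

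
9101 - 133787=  - 124686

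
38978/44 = 885 + 19/22 =885.86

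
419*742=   310898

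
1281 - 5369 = -4088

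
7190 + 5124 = 12314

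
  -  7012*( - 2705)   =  18967460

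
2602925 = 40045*65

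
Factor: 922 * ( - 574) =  - 2^2*7^1*41^1 * 461^1  =  - 529228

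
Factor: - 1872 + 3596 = 1724 = 2^2*431^1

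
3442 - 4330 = -888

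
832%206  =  8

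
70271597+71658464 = 141930061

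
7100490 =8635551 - 1535061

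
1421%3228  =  1421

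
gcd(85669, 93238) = 1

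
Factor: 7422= 2^1*3^1*1237^1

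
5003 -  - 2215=7218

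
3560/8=445 =445.00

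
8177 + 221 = 8398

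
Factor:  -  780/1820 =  - 3^1*7^( - 1) = - 3/7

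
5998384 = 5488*1093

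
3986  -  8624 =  - 4638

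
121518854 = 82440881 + 39077973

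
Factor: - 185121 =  - 3^2 * 67^1*307^1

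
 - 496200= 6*( - 82700 ) 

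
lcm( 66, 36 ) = 396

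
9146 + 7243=16389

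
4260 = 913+3347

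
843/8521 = 843/8521 = 0.10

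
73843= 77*959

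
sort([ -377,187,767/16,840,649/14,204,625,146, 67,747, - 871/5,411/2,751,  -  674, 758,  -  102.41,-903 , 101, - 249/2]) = [ -903 , - 674, - 377, - 871/5, - 249/2, -102.41,  649/14,767/16,  67,101, 146, 187, 204,411/2 , 625, 747 , 751,  758 , 840 ] 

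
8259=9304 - 1045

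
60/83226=10/13871 = 0.00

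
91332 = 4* 22833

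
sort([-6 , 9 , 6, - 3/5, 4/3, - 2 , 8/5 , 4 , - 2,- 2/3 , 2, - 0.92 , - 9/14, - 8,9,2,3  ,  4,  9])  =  [ - 8, - 6, - 2, - 2, - 0.92, - 2/3, -9/14,-3/5 , 4/3,8/5, 2 , 2,3, 4, 4, 6, 9,9,  9 ]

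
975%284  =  123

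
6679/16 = 6679/16 = 417.44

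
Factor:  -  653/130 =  - 2^( -1)*5^( - 1)*13^( - 1 )*653^1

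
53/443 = 53/443 = 0.12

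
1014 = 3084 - 2070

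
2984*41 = 122344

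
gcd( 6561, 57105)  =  243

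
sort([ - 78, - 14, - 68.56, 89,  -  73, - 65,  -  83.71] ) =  [ - 83.71, - 78, - 73, - 68.56,- 65, - 14, 89 ] 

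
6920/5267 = 1 + 1653/5267= 1.31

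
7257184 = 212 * 34232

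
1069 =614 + 455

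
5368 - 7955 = - 2587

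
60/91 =60/91= 0.66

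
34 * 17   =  578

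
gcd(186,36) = 6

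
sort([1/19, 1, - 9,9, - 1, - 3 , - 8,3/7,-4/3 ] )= [ - 9, - 8,-3, - 4/3, - 1, 1/19, 3/7,1, 9 ]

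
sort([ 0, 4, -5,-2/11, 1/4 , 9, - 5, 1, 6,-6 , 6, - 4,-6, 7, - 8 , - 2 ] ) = [ - 8 , - 6, - 6, - 5 , - 5,  -  4, - 2, - 2/11 , 0 , 1/4 , 1,4,6, 6, 7,9]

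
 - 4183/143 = -4183/143 = - 29.25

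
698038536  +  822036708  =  1520075244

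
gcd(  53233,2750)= 1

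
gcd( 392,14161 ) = 49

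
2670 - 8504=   -  5834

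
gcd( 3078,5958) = 18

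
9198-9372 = -174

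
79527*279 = 22188033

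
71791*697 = 50038327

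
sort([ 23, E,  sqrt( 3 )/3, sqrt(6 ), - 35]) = [ - 35 , sqrt( 3) /3,sqrt( 6 ),E,23]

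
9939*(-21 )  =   - 208719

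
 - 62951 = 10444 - 73395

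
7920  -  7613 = 307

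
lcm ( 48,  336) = 336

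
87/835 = 87/835 = 0.10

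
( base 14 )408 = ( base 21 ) 1GF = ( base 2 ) 1100011000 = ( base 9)1070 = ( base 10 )792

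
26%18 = 8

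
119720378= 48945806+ 70774572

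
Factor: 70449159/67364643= 11^1* 31^(  -  1 )*53^(-1)*79^( -1)*173^ ( - 1)*1123^1*1901^1 = 23483053/22454881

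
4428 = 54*82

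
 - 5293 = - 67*79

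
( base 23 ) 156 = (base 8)1212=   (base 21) 19k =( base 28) n6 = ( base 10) 650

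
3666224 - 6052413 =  - 2386189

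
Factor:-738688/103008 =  - 796/111 = - 2^2*3^( - 1 )*37^( -1 )*199^1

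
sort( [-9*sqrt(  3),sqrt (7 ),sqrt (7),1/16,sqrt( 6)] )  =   [ - 9*sqrt(3 ),1/16,sqrt(6),  sqrt( 7) , sqrt ( 7 ) ] 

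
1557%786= 771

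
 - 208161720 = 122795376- 330957096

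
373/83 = 4 + 41/83= 4.49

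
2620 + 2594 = 5214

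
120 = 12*10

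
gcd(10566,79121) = 1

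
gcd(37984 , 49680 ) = 16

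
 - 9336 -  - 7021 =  - 2315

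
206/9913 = 206/9913 = 0.02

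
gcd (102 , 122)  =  2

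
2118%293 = 67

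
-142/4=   -  71/2=-35.50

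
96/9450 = 16/1575 = 0.01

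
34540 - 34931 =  - 391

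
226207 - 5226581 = -5000374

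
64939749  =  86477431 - 21537682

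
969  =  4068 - 3099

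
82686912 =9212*8976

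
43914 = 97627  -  53713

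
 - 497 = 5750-6247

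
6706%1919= 949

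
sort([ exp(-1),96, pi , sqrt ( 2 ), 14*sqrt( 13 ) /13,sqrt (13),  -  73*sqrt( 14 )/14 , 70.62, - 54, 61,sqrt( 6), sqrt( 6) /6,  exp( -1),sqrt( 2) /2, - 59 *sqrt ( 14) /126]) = [  -  54,-73 * sqrt(14 )/14,- 59 *sqrt( 14) /126,exp (  -  1),exp( - 1), sqrt( 6)/6, sqrt( 2 )/2, sqrt ( 2 ), sqrt( 6), pi,sqrt (13), 14*sqrt(13 )/13,  61, 70.62, 96]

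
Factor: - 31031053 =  - 127^1*  244339^1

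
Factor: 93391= 61^1*1531^1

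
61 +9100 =9161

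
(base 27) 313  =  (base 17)7b7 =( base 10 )2217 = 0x8A9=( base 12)1349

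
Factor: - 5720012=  - 2^2*353^1 * 4051^1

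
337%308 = 29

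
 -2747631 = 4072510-6820141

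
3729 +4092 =7821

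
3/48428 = 3/48428 = 0.00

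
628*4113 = 2582964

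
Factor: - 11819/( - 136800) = 2^ ( - 5 )*3^(  -  2) * 5^(-2 )*19^( - 1 ) *53^1*223^1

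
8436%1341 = 390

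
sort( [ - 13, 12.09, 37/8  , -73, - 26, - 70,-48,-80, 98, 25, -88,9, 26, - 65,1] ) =[ - 88, - 80,-73, - 70, - 65,-48, - 26,-13, 1,  37/8, 9,12.09, 25, 26,98 ] 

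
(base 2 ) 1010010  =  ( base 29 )2O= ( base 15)57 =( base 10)82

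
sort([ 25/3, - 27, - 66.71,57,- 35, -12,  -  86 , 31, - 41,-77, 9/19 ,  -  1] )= [-86,-77,- 66.71, - 41 , - 35, - 27, - 12,-1,  9/19, 25/3,  31 , 57 ]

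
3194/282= 1597/141 = 11.33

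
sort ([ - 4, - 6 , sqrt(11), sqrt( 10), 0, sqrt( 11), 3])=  [-6, - 4, 0,3 , sqrt (10),sqrt(  11 ),sqrt ( 11)] 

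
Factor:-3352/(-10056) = 3^(-1 ) = 1/3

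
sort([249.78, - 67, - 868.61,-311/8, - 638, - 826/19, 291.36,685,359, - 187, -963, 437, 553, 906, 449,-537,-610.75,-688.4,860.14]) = [ - 963, - 868.61,  -  688.4, - 638,-610.75,-537, - 187, - 67, - 826/19,  -  311/8,249.78,  291.36, 359, 437, 449,553, 685, 860.14, 906 ] 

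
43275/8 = 5409 + 3/8 = 5409.38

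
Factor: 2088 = 2^3*3^2*29^1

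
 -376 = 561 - 937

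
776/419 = 1+ 357/419= 1.85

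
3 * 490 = 1470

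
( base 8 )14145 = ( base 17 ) 14A6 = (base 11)4768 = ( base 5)144440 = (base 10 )6245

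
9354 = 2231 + 7123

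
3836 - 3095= 741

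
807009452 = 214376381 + 592633071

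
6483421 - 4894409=1589012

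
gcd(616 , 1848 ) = 616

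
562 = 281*2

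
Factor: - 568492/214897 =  - 2^2 *17^ (-1 )*12641^(-1) * 142123^1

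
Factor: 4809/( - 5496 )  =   - 7/8 = - 2^( - 3 )*7^1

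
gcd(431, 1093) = 1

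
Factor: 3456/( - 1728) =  - 2^1=- 2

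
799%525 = 274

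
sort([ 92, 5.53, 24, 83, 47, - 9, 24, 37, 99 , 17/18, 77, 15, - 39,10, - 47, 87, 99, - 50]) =[ - 50, -47, - 39, - 9, 17/18 , 5.53,10, 15, 24, 24, 37, 47, 77, 83,87, 92, 99, 99]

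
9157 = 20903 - 11746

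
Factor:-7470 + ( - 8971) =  - 41^1*401^1=-16441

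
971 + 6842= 7813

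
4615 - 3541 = 1074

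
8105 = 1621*5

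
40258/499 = 80 + 338/499 = 80.68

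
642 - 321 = 321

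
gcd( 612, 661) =1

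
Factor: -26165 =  - 5^1 * 5233^1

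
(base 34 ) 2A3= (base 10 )2655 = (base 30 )2SF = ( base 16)a5f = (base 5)41110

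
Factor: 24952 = 2^3*3119^1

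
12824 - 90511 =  - 77687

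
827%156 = 47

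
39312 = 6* 6552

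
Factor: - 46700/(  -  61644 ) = 25/33=3^( - 1)*5^2*11^(  -  1)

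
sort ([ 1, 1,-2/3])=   [-2/3,  1, 1 ] 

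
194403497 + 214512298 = 408915795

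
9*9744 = 87696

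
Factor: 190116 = 2^2*3^2*5281^1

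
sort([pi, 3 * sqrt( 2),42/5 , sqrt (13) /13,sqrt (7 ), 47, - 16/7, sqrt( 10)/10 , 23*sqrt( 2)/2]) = [ - 16/7 , sqrt( 13 ) /13,sqrt( 10)/10,sqrt(7 ), pi,3*sqrt (2 ),42/5, 23*sqrt( 2) /2,47 ]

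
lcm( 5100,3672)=91800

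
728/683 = 728/683=1.07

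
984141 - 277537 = 706604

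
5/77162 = 5/77162 = 0.00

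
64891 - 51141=13750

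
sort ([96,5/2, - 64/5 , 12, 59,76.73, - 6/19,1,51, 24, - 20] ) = [ - 20, - 64/5, - 6/19, 1,5/2,12 , 24,51, 59, 76.73, 96]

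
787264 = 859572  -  72308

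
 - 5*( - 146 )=730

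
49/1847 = 49/1847 = 0.03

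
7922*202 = 1600244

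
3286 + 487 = 3773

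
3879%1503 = 873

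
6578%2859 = 860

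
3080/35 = 88=88.00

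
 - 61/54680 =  - 61/54680  =  -0.00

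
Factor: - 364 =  - 2^2*7^1*13^1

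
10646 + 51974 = 62620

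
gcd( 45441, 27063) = 9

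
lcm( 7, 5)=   35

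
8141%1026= 959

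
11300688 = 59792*189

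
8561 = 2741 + 5820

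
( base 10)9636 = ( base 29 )BD8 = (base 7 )40044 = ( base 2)10010110100100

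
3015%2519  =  496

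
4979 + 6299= 11278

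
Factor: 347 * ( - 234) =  - 81198=   - 2^1*3^2*13^1*347^1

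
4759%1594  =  1571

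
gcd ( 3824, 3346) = 478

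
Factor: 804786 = 2^1*3^1*113^1*1187^1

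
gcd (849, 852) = 3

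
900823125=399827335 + 500995790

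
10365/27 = 3455/9 = 383.89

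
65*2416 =157040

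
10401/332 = 10401/332=31.33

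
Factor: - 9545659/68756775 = -3^( - 1 )*5^( - 2 )*23^( - 2)*1733^( - 1 )*9545659^1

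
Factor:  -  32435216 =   -  2^4 * 11^1*184291^1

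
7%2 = 1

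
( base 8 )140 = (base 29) 39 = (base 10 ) 96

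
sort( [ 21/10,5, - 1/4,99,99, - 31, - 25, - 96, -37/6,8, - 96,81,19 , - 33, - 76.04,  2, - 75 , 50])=[-96, - 96  , - 76.04, - 75, - 33,-31, - 25 , - 37/6, - 1/4,2,21/10, 5, 8,  19,50,81,99, 99 ] 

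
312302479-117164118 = 195138361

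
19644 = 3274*6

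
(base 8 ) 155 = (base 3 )11001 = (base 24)4d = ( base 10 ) 109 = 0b1101101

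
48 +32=80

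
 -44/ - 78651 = 44/78651=0.00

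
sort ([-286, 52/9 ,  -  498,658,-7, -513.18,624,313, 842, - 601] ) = [ - 601, - 513.18, - 498,- 286,  -  7,52/9,313, 624,658,842] 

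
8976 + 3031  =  12007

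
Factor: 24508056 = 2^3 * 3^1*47^1*21727^1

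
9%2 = 1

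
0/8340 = 0 = 0.00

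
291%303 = 291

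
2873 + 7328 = 10201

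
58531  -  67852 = -9321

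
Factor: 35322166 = 2^1*11^1 * 1605553^1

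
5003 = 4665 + 338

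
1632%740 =152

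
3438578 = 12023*286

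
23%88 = 23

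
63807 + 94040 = 157847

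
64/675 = 64/675  =  0.09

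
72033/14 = 72033/14 =5145.21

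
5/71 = 5/71 = 0.07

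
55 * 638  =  35090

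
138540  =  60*2309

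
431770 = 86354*5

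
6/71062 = 3/35531  =  0.00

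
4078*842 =3433676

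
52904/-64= - 827 + 3/8= -826.62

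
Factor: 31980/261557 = 2^2*3^1*5^1*13^1*41^1*261557^( - 1) 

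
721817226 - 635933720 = 85883506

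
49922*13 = 648986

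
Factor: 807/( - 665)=  -  3^1*5^( - 1)*7^( - 1)*19^ ( - 1 )*269^1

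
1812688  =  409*4432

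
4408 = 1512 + 2896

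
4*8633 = 34532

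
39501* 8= 316008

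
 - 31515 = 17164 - 48679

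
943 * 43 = 40549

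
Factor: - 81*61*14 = - 2^1*3^4*7^1 *61^1 = -69174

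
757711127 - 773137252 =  - 15426125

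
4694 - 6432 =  -1738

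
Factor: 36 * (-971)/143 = - 34956/143   =  - 2^2*3^2*11^( -1)*13^(-1)*971^1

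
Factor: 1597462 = 2^1*263^1*3037^1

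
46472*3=139416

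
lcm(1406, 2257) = 85766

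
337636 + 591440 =929076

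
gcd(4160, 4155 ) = 5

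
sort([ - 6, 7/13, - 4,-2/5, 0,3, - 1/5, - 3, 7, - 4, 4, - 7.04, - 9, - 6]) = [ - 9, - 7.04, - 6, - 6, - 4, - 4,-3, - 2/5, - 1/5,0, 7/13,3, 4, 7 ]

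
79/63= 79/63 = 1.25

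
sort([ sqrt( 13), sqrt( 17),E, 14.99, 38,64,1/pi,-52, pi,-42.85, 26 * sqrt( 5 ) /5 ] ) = [ - 52,-42.85,1/pi,  E , pi,  sqrt( 13),sqrt(17), 26 * sqrt ( 5)/5,14.99,38,64]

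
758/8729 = 758/8729 = 0.09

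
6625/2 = 3312 + 1/2 = 3312.50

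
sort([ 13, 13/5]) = [13/5, 13]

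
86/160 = 43/80 = 0.54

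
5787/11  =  526 + 1/11 =526.09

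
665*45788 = 30449020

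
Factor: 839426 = 2^1*7^1*17^1 * 3527^1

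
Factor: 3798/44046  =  211^1*2447^( - 1)=211/2447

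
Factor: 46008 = 2^3*3^4*71^1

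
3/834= 1/278 = 0.00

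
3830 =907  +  2923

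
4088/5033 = 584/719 = 0.81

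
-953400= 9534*( - 100 ) 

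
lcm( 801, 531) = 47259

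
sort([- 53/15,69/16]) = [ - 53/15,69/16 ] 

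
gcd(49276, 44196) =508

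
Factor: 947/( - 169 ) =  - 13^(  -  2 )*947^1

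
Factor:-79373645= - 5^1*13^1 * 97^1*12589^1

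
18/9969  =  6/3323 = 0.00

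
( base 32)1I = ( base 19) 2c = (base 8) 62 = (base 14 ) 38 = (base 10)50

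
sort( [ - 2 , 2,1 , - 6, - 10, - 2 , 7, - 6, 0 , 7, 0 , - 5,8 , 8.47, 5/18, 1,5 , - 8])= [-10, - 8, - 6, - 6, -5 , - 2, - 2,0, 0,5/18, 1,  1, 2, 5, 7, 7,  8,8.47]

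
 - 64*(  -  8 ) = 512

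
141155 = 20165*7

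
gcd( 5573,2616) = 1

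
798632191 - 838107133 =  - 39474942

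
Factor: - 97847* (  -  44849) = 4388340103  =  7^1*43^1*149^1 *97847^1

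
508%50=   8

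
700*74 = 51800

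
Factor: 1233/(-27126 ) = - 1/22 = - 2^( - 1)*11^(-1) 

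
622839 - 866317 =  - 243478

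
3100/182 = 17+3/91 = 17.03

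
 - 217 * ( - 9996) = 2169132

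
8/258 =4/129= 0.03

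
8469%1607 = 434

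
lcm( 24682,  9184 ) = 394912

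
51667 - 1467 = 50200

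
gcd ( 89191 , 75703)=1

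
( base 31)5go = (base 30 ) 5rf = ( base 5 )132300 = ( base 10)5325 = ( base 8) 12315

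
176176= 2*88088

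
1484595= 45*32991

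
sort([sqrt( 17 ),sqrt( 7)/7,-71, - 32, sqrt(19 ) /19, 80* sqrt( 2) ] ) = [-71, - 32,sqrt ( 19)/19,  sqrt( 7 ) /7 , sqrt( 17), 80*sqrt(  2 ) ] 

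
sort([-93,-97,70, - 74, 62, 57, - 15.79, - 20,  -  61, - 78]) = [ - 97, - 93, - 78, -74, - 61,- 20, - 15.79, 57,  62, 70]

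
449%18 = 17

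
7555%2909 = 1737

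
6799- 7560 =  - 761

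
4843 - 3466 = 1377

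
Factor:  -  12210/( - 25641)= 10/21 = 2^1*3^( - 1)*5^1*7^( - 1 ) 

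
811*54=43794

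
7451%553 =262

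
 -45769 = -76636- - 30867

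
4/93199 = 4/93199  =  0.00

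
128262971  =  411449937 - 283186966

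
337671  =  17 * 19863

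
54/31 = 1 + 23/31 = 1.74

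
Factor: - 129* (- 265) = 34185=3^1*5^1 * 43^1*53^1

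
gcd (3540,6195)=885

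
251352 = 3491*72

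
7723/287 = 7723/287 = 26.91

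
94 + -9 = 85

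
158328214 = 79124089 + 79204125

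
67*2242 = 150214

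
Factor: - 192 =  - 2^6 * 3^1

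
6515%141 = 29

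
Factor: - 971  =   - 971^1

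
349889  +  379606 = 729495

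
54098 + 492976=547074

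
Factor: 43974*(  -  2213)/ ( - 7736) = 2^( - 2) * 3^2* 7^1*349^1* 967^( - 1 )*2213^1 = 48657231/3868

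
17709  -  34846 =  - 17137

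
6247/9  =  6247/9=694.11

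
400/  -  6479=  - 400/6479 = -  0.06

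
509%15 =14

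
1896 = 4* 474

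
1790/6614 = 895/3307=0.27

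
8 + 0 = 8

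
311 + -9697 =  -9386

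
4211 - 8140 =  - 3929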